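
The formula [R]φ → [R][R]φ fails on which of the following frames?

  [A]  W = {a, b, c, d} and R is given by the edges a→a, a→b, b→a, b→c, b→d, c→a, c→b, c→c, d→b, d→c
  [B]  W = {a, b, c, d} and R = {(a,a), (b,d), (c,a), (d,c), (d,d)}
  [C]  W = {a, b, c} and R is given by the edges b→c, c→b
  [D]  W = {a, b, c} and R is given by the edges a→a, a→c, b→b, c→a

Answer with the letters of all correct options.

A, B, C, D

The schema [R]φ → [R][R]φ is axiom 4; it is valid on a frame iff R is transitive.
(A) R is not transitive (a R b and b R c but not a R c), so the schema fails here.
(B) R is not transitive (b R d and d R c but not b R c), so the schema fails here.
(C) R is not transitive (b R c and c R b but not b R b), so the schema fails here.
(D) R is not transitive (c R a and a R c but not c R c), so the schema fails here.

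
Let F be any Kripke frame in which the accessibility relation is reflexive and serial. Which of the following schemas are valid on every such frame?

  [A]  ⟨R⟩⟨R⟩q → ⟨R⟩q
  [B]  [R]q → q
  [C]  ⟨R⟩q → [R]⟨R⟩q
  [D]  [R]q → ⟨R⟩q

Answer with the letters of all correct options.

B, D

(A) ⟨R⟩⟨R⟩q → ⟨R⟩q (the dual of axiom 4) characterises the transitive frames. Such an R need not be transitive — not valid.
(B) [R]q → q is axiom T, which corresponds to reflexivity. Every such R is reflexive — valid.
(C) ⟨R⟩q → [R]⟨R⟩q is axiom 5; it is valid on a frame exactly when R is euclidean. Such an R need not be euclidean, so not valid.
(D) axiom D: valid iff R is serial. Every such R is serial — valid.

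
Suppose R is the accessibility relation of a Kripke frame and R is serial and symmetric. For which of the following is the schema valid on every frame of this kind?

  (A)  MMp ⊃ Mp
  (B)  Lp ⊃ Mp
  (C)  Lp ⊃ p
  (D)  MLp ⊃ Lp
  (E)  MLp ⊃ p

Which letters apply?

(A) MMp ⊃ Mp (the dual of axiom 4) characterises the transitive frames. Such an R need not be transitive — not valid.
(B) axiom D: valid iff R is serial. Every such R is serial — valid.
(C) axiom T: valid iff R is reflexive. Such an R need not be reflexive — not valid.
(D) MLp ⊃ Lp is the dual of axiom 5, which corresponds to the euclidean property. Such an R need not be euclidean — not valid.
(E) the dual of axiom B: valid iff R is symmetric. Every such R is symmetric — valid.

B, E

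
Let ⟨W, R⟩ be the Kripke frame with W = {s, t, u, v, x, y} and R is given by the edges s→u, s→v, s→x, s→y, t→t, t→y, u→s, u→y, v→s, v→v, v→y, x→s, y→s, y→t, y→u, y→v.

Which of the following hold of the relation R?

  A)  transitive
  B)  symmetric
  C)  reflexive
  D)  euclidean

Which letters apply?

(A) not transitive: s R u and u R s but not s R s.
(B) symmetric: every R-edge is matched by its reverse.
(C) not reflexive: not s R s.
(D) not euclidean: s R u and s R v but not u R v.

B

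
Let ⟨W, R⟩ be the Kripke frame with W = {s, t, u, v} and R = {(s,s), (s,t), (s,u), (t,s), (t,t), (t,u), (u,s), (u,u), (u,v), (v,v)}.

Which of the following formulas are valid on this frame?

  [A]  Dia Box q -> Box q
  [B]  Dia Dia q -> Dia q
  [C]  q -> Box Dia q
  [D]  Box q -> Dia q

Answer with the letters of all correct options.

R is not symmetric: t R u but not u R t.
R is not transitive: s R u and u R v but not s R v.
R is not euclidean: s R u and s R t but not u R t.
R is serial: every world has an R-successor.
(A) Dia Box q -> Box q is the dual of axiom 5; it is valid on a frame exactly when R is euclidean. R is not euclidean, so not valid.
(B) Dia Dia q -> Dia q (the dual of axiom 4) characterises the transitive frames. R is not transitive — not valid.
(C) q -> Box Dia q is axiom B; it is valid on a frame exactly when R is symmetric. R is not symmetric, so not valid.
(D) axiom D: valid iff R is serial. R is serial — valid.

D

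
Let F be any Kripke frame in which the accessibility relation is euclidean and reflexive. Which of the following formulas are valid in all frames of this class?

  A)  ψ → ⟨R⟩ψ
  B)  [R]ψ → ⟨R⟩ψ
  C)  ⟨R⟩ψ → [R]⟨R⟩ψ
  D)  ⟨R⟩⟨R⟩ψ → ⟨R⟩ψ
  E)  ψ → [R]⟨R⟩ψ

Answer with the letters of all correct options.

A, B, C, D, E

A reflexive euclidean relation is also symmetric (from wRw and wRv the euclidean condition gives vRw) and hence transitive; it is an equivalence relation.
(A) the dual of axiom T: valid iff R is reflexive. Every such R is reflexive — valid.
(B) [R]ψ → ⟨R⟩ψ (axiom D) characterises the serial frames. Every such R is serial — valid.
(C) ⟨R⟩ψ → [R]⟨R⟩ψ is axiom 5; it is valid on a frame exactly when R is euclidean. Every such R is euclidean, so valid.
(D) the dual of axiom 4: valid iff R is transitive. Every such R is transitive — valid.
(E) ψ → [R]⟨R⟩ψ (axiom B) characterises the symmetric frames. Every such R is symmetric — valid.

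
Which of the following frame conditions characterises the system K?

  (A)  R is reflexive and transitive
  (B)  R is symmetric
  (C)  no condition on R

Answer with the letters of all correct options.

(A) this class determines S4, not K.
(B) this class determines KB, not K.
(C) K is sound and complete for exactly this class.

C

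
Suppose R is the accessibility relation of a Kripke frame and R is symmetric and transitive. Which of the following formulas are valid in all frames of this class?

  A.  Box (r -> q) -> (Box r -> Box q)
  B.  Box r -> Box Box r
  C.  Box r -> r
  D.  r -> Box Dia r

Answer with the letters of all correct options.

A, B, D

A symmetric transitive relation is euclidean (uRv and uRw give vRu by symmetry, then vRw by transitivity).
(A) Box (r -> q) -> (Box r -> Box q) is the K axiom; it holds on all frames — valid.
(B) axiom 4: valid iff R is transitive. Every such R is transitive — valid.
(C) Box r -> r is axiom T, which corresponds to reflexivity. Such an R need not be reflexive — not valid.
(D) r -> Box Dia r is axiom B; it is valid on a frame exactly when R is symmetric. Every such R is symmetric, so valid.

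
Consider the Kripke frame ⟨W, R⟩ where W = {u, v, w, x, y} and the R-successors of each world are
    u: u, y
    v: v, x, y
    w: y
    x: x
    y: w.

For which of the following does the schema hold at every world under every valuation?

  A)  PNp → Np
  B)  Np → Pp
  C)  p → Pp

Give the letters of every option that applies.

B

R is not reflexive: not w R w.
R is not euclidean: u R y and u R u but not y R u.
R is serial: every world has an R-successor.
(A) PNp → Np (the dual of axiom 5) characterises the euclidean frames. R is not euclidean — not valid.
(B) Np → Pp is axiom D; it is valid on a frame exactly when R is serial. R is serial, so valid.
(C) p → Pp (the dual of axiom T) characterises the reflexive frames. R is not reflexive — not valid.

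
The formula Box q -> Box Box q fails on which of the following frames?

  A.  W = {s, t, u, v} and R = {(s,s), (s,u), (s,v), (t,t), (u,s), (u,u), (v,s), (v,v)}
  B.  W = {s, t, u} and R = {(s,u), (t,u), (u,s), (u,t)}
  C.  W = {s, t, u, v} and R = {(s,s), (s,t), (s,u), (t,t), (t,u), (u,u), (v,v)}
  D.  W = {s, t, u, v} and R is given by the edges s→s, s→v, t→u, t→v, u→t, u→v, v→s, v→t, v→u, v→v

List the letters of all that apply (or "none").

The schema Box q -> Box Box q is axiom 4; it is valid on a frame iff R is transitive.
(A) R is not transitive (u R s and s R v but not u R v), so the schema fails here.
(B) R is not transitive (s R u and u R s but not s R s), so the schema fails here.
(C) R is transitive (R is closed under composition), so the schema is valid here.
(D) R is not transitive (s R v and v R t but not s R t), so the schema fails here.

A, B, D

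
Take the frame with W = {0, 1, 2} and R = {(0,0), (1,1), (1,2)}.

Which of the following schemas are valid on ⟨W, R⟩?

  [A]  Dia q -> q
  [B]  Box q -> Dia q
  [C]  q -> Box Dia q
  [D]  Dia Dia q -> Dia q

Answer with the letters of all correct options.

R is not symmetric: 1 R 2 but not 2 R 1.
R is transitive: R is closed under composition.
R is not serial: 2 has no R-successor.
R is not a subset of the identity: 1 R 2 with 1 ≠ 2.
(A) Dia q -> q is valid only on frames where every R-edge is a self-loop. Here R ⊄ identity — not valid.
(B) Box q -> Dia q is axiom D, which corresponds to seriality. R is not serial — not valid.
(C) q -> Box Dia q is axiom B; it is valid on a frame exactly when R is symmetric. R is not symmetric, so not valid.
(D) the dual of axiom 4: valid iff R is transitive. R is transitive — valid.

D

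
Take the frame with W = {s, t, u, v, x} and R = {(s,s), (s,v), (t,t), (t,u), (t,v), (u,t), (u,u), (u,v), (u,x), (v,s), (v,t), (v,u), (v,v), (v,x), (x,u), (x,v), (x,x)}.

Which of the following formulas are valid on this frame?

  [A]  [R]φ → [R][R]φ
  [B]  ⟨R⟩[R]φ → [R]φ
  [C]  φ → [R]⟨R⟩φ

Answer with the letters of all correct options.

C

R is symmetric: every R-edge is matched by its reverse.
R is not transitive: s R v and v R t but not s R t.
R is not euclidean: u R t and u R x but not t R x.
(A) [R]φ → [R][R]φ (axiom 4) characterises the transitive frames. R is not transitive — not valid.
(B) ⟨R⟩[R]φ → [R]φ (the dual of axiom 5) characterises the euclidean frames. R is not euclidean — not valid.
(C) φ → [R]⟨R⟩φ is axiom B; it is valid on a frame exactly when R is symmetric. R is symmetric, so valid.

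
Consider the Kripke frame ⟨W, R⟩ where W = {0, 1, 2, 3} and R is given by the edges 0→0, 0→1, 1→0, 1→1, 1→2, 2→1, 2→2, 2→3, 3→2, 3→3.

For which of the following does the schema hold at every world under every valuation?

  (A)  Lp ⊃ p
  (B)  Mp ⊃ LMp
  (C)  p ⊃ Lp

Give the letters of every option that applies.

R is reflexive: each world relates to itself.
R is not euclidean: 1 R 0 and 1 R 2 but not 0 R 2.
R is not a subset of the identity: 0 R 1 with 0 ≠ 1.
(A) axiom T: valid iff R is reflexive. R is reflexive — valid.
(B) axiom 5: valid iff R is euclidean. R is not euclidean — not valid.
(C) p ⊃ Lp (equivalent to ◇p→p) corresponds to R being a subset of the identity. Here R ⊄ identity, so not valid.

A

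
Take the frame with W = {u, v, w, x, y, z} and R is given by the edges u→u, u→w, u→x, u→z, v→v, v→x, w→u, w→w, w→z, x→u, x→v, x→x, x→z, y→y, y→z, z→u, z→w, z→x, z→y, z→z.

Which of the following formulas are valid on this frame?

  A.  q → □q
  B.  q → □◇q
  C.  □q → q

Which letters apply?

B, C

R is reflexive: each world relates to itself.
R is symmetric: every R-edge is matched by its reverse.
R is not a subset of the identity: u R w with u ≠ w.
(A) q → □q (equivalent to ◇p→p) corresponds to R being a subset of the identity. Here R ⊄ identity, so not valid.
(B) q → □◇q is axiom B, which corresponds to symmetry. R is symmetric — valid.
(C) □q → q (axiom T) characterises the reflexive frames. R is reflexive — valid.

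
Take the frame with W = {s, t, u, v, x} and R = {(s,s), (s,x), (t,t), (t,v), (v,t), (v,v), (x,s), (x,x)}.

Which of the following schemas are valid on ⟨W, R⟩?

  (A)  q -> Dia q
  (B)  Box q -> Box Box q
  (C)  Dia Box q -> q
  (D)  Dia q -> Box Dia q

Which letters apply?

B, C, D

R is not reflexive: not u R u.
R is symmetric: every R-edge is matched by its reverse.
R is transitive: R is closed under composition.
R is euclidean: any two R-successors of the same world are R-related.
(A) the dual of axiom T: valid iff R is reflexive. R is not reflexive — not valid.
(B) axiom 4: valid iff R is transitive. R is transitive — valid.
(C) the dual of axiom B: valid iff R is symmetric. R is symmetric — valid.
(D) Dia q -> Box Dia q is axiom 5; it is valid on a frame exactly when R is euclidean. R is euclidean, so valid.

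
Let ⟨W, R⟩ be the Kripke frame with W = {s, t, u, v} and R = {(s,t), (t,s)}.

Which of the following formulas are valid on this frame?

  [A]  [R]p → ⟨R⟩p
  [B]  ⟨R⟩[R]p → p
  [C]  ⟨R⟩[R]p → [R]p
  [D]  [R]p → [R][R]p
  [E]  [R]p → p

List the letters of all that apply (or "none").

B

R is not reflexive: not s R s.
R is symmetric: every R-edge is matched by its reverse.
R is not transitive: s R t and t R s but not s R s.
R is not euclidean: s R t and s R t but not t R t.
R is not serial: u has no R-successor.
(A) [R]p → ⟨R⟩p (axiom D) characterises the serial frames. R is not serial — not valid.
(B) the dual of axiom B: valid iff R is symmetric. R is symmetric — valid.
(C) the dual of axiom 5: valid iff R is euclidean. R is not euclidean — not valid.
(D) [R]p → [R][R]p is axiom 4; it is valid on a frame exactly when R is transitive. R is not transitive, so not valid.
(E) [R]p → p (axiom T) characterises the reflexive frames. R is not reflexive — not valid.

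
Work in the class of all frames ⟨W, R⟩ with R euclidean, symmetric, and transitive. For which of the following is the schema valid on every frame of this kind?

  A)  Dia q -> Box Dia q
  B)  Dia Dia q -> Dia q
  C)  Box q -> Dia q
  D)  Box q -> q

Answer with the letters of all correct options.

A, B

(A) Dia q -> Box Dia q is axiom 5, which corresponds to the euclidean property. Every such R is euclidean — valid.
(B) Dia Dia q -> Dia q is the dual of axiom 4; it is valid on a frame exactly when R is transitive. Every such R is transitive, so valid.
(C) Box q -> Dia q (axiom D) characterises the serial frames. Such an R need not be serial — not valid.
(D) Box q -> q (axiom T) characterises the reflexive frames. Such an R need not be reflexive — not valid.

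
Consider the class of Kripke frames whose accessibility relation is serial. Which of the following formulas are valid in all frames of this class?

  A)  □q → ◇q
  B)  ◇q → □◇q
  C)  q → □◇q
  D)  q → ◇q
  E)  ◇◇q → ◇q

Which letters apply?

(A) □q → ◇q (axiom D) characterises the serial frames. Every such R is serial — valid.
(B) ◇q → □◇q is axiom 5; it is valid on a frame exactly when R is euclidean. Such an R need not be euclidean, so not valid.
(C) axiom B: valid iff R is symmetric. Such an R need not be symmetric — not valid.
(D) q → ◇q is the dual of axiom T; it is valid on a frame exactly when R is reflexive. Such an R need not be reflexive, so not valid.
(E) ◇◇q → ◇q is the dual of axiom 4, which corresponds to transitivity. Such an R need not be transitive — not valid.

A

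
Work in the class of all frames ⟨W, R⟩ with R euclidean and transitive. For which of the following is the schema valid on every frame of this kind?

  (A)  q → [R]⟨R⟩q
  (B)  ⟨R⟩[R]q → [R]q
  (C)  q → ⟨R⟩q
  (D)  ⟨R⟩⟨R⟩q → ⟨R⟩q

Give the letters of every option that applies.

B, D

(A) q → [R]⟨R⟩q (axiom B) characterises the symmetric frames. Such an R need not be symmetric — not valid.
(B) ⟨R⟩[R]q → [R]q is the dual of axiom 5, which corresponds to the euclidean property. Every such R is euclidean — valid.
(C) the dual of axiom T: valid iff R is reflexive. Such an R need not be reflexive — not valid.
(D) ⟨R⟩⟨R⟩q → ⟨R⟩q is the dual of axiom 4; it is valid on a frame exactly when R is transitive. Every such R is transitive, so valid.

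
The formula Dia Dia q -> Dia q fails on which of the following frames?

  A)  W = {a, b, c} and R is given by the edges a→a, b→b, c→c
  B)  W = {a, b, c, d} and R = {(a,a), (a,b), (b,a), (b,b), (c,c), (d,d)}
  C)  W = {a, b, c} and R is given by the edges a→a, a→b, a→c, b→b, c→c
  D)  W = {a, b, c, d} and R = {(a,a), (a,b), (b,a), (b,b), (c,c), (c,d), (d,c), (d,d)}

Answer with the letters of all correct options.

The schema Dia Dia q -> Dia q is the dual of axiom 4; it is valid on a frame iff R is transitive.
(A) R is transitive (R is closed under composition), so the schema is valid here.
(B) R is transitive (R is closed under composition), so the schema is valid here.
(C) R is transitive (R is closed under composition), so the schema is valid here.
(D) R is transitive (R is closed under composition), so the schema is valid here.

none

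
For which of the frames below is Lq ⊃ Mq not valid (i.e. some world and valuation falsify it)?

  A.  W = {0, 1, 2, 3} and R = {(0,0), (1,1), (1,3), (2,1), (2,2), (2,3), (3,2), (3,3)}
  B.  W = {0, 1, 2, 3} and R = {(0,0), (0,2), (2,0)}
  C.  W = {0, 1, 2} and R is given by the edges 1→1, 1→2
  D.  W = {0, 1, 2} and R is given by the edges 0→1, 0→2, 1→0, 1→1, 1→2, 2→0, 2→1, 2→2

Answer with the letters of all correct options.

The schema Lq ⊃ Mq is axiom D; it is valid on a frame iff R is serial.
(A) R is serial (every world has an R-successor), so the schema is valid here.
(B) R is not serial (1 has no R-successor), so the schema fails here.
(C) R is not serial (0 has no R-successor), so the schema fails here.
(D) R is serial (every world has an R-successor), so the schema is valid here.

B, C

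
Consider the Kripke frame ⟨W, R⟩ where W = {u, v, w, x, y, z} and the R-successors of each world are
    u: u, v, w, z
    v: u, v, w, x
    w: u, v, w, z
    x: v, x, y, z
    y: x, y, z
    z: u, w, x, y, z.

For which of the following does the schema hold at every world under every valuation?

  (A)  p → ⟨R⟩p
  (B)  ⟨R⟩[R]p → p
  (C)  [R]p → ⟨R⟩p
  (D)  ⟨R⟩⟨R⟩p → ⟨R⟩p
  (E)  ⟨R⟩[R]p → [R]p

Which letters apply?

A, B, C

R is reflexive: each world relates to itself.
R is symmetric: every R-edge is matched by its reverse.
R is not transitive: u R v and v R x but not u R x.
R is not euclidean: u R v and u R z but not v R z.
R is serial: every world has an R-successor.
(A) the dual of axiom T: valid iff R is reflexive. R is reflexive — valid.
(B) ⟨R⟩[R]p → p (the dual of axiom B) characterises the symmetric frames. R is symmetric — valid.
(C) axiom D: valid iff R is serial. R is serial — valid.
(D) ⟨R⟩⟨R⟩p → ⟨R⟩p is the dual of axiom 4, which corresponds to transitivity. R is not transitive — not valid.
(E) the dual of axiom 5: valid iff R is euclidean. R is not euclidean — not valid.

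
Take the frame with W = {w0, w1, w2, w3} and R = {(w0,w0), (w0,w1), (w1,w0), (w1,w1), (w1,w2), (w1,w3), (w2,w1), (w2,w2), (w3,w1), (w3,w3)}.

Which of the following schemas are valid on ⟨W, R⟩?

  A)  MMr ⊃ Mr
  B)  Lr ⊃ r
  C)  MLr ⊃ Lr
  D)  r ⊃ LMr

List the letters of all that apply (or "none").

B, D

R is reflexive: each world relates to itself.
R is symmetric: every R-edge is matched by its reverse.
R is not transitive: w0 R w1 and w1 R w2 but not w0 R w2.
R is not euclidean: w1 R w0 and w1 R w2 but not w0 R w2.
(A) MMr ⊃ Mr is the dual of axiom 4, which corresponds to transitivity. R is not transitive — not valid.
(B) Lr ⊃ r (axiom T) characterises the reflexive frames. R is reflexive — valid.
(C) the dual of axiom 5: valid iff R is euclidean. R is not euclidean — not valid.
(D) r ⊃ LMr (axiom B) characterises the symmetric frames. R is symmetric — valid.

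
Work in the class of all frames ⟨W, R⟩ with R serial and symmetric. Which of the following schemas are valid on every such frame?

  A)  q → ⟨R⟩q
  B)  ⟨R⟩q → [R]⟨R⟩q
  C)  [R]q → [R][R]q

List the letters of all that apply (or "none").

(A) q → ⟨R⟩q (the dual of axiom T) characterises the reflexive frames. Such an R need not be reflexive — not valid.
(B) ⟨R⟩q → [R]⟨R⟩q is axiom 5; it is valid on a frame exactly when R is euclidean. Such an R need not be euclidean, so not valid.
(C) [R]q → [R][R]q (axiom 4) characterises the transitive frames. Such an R need not be transitive — not valid.

none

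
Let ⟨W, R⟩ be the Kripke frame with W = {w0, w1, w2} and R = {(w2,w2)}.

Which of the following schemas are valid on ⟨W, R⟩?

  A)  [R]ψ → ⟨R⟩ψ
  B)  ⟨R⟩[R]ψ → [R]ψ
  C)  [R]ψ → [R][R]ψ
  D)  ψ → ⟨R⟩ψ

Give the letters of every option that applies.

B, C

R is not reflexive: not w0 R w0.
R is transitive: R is closed under composition.
R is euclidean: any two R-successors of the same world are R-related.
R is not serial: w0 has no R-successor.
(A) [R]ψ → ⟨R⟩ψ is axiom D, which corresponds to seriality. R is not serial — not valid.
(B) ⟨R⟩[R]ψ → [R]ψ is the dual of axiom 5; it is valid on a frame exactly when R is euclidean. R is euclidean, so valid.
(C) axiom 4: valid iff R is transitive. R is transitive — valid.
(D) ψ → ⟨R⟩ψ (the dual of axiom T) characterises the reflexive frames. R is not reflexive — not valid.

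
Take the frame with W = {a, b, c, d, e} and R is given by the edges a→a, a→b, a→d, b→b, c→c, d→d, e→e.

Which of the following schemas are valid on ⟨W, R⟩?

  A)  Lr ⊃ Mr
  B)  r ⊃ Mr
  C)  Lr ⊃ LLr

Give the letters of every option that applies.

R is reflexive: each world relates to itself.
R is transitive: R is closed under composition.
R is serial: every world has an R-successor.
(A) Lr ⊃ Mr is axiom D; it is valid on a frame exactly when R is serial. R is serial, so valid.
(B) r ⊃ Mr (the dual of axiom T) characterises the reflexive frames. R is reflexive — valid.
(C) Lr ⊃ LLr (axiom 4) characterises the transitive frames. R is transitive — valid.

A, B, C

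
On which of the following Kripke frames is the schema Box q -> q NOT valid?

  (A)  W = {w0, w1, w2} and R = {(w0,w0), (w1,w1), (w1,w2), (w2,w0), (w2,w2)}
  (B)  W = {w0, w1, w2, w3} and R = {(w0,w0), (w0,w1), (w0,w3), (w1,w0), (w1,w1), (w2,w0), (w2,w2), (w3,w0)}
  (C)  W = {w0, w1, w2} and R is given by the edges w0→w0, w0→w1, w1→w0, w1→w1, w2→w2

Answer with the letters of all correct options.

B

The schema Box q -> q is axiom T; it is valid on a frame iff R is reflexive.
(A) R is reflexive (each world relates to itself), so the schema is valid here.
(B) R is not reflexive (not w3 R w3), so the schema fails here.
(C) R is reflexive (each world relates to itself), so the schema is valid here.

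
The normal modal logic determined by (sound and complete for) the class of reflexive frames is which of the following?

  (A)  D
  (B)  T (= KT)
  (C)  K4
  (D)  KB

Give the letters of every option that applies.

(A) D is determined by the class of serial frames.
(B) T (= KT) is determined by exactly this class.
(C) K4 is determined by the class of transitive frames.
(D) KB is determined by the class of symmetric frames.

B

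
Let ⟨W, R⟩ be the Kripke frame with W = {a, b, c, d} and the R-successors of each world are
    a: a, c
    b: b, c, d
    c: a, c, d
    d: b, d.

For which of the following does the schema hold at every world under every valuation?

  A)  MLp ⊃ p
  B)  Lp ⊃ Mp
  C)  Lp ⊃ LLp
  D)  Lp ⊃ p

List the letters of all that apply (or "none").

R is reflexive: each world relates to itself.
R is not symmetric: b R c but not c R b.
R is not transitive: a R c and c R d but not a R d.
R is serial: every world has an R-successor.
(A) the dual of axiom B: valid iff R is symmetric. R is not symmetric — not valid.
(B) Lp ⊃ Mp is axiom D, which corresponds to seriality. R is serial — valid.
(C) axiom 4: valid iff R is transitive. R is not transitive — not valid.
(D) Lp ⊃ p (axiom T) characterises the reflexive frames. R is reflexive — valid.

B, D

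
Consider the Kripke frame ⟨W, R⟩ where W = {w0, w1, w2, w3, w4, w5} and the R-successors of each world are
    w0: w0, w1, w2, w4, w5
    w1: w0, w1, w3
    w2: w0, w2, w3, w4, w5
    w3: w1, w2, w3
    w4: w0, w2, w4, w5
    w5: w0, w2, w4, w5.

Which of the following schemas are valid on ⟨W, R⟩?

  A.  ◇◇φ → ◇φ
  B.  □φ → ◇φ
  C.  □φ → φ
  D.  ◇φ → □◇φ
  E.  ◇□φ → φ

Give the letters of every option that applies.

R is reflexive: each world relates to itself.
R is symmetric: every R-edge is matched by its reverse.
R is not transitive: w0 R w1 and w1 R w3 but not w0 R w3.
R is not euclidean: w0 R w1 and w0 R w2 but not w1 R w2.
R is serial: every world has an R-successor.
(A) the dual of axiom 4: valid iff R is transitive. R is not transitive — not valid.
(B) □φ → ◇φ is axiom D, which corresponds to seriality. R is serial — valid.
(C) □φ → φ is axiom T, which corresponds to reflexivity. R is reflexive — valid.
(D) axiom 5: valid iff R is euclidean. R is not euclidean — not valid.
(E) ◇□φ → φ is the dual of axiom B, which corresponds to symmetry. R is symmetric — valid.

B, C, E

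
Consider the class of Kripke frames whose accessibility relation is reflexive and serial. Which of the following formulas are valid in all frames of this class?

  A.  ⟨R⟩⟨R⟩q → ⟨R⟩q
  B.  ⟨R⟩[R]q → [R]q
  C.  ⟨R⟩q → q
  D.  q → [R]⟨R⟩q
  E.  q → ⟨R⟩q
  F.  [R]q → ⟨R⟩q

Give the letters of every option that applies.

E, F

(A) the dual of axiom 4: valid iff R is transitive. Such an R need not be transitive — not valid.
(B) the dual of axiom 5: valid iff R is euclidean. Such an R need not be euclidean — not valid.
(C) ⟨R⟩q → q is the converse of T; it holds exactly when R ⊆ identity. Such an R need not be a subset of the identity — not valid.
(D) q → [R]⟨R⟩q (axiom B) characterises the symmetric frames. Such an R need not be symmetric — not valid.
(E) the dual of axiom T: valid iff R is reflexive. Every such R is reflexive — valid.
(F) [R]q → ⟨R⟩q is axiom D; it is valid on a frame exactly when R is serial. Every such R is serial, so valid.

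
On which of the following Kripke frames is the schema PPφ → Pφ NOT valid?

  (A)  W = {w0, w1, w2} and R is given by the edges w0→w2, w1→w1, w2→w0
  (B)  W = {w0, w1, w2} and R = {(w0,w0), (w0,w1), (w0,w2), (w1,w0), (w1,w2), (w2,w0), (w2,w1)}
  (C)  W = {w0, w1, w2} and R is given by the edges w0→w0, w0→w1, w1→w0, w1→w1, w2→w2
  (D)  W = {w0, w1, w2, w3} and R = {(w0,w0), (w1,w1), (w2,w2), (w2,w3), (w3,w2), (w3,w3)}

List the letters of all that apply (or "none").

A, B

The schema PPφ → Pφ is the dual of axiom 4; it is valid on a frame iff R is transitive.
(A) R is not transitive (w0 R w2 and w2 R w0 but not w0 R w0), so the schema fails here.
(B) R is not transitive (w1 R w0 and w0 R w1 but not w1 R w1), so the schema fails here.
(C) R is transitive (R is closed under composition), so the schema is valid here.
(D) R is transitive (R is closed under composition), so the schema is valid here.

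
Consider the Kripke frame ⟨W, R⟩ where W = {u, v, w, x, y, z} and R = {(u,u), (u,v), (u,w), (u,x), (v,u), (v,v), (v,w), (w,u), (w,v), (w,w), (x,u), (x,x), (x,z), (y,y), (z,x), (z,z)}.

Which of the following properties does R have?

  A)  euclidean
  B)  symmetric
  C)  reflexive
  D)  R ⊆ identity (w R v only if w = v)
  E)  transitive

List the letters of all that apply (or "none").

B, C

(A) not euclidean: u R v and u R x but not v R x.
(B) symmetric: every R-edge is matched by its reverse.
(C) reflexive: each world relates to itself.
(D) not ⊆ identity: u R v with u ≠ v.
(E) not transitive: u R x and x R z but not u R z.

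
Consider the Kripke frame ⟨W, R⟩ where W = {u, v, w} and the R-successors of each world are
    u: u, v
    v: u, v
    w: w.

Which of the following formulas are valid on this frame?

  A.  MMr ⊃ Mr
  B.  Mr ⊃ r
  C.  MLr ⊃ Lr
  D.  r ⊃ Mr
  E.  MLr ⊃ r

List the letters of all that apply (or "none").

R is reflexive: each world relates to itself.
R is symmetric: every R-edge is matched by its reverse.
R is transitive: R is closed under composition.
R is euclidean: any two R-successors of the same world are R-related.
R is not a subset of the identity: u R v with u ≠ v.
(A) MMr ⊃ Mr is the dual of axiom 4; it is valid on a frame exactly when R is transitive. R is transitive, so valid.
(B) Mr ⊃ r is valid only on frames where every R-edge is a self-loop. Here R ⊄ identity — not valid.
(C) MLr ⊃ Lr is the dual of axiom 5, which corresponds to the euclidean property. R is euclidean — valid.
(D) r ⊃ Mr (the dual of axiom T) characterises the reflexive frames. R is reflexive — valid.
(E) MLr ⊃ r (the dual of axiom B) characterises the symmetric frames. R is symmetric — valid.

A, C, D, E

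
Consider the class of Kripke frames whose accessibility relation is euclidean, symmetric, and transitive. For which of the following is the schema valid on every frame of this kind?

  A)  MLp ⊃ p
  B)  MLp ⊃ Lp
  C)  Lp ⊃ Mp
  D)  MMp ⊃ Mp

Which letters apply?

A, B, D

(A) MLp ⊃ p is the dual of axiom B; it is valid on a frame exactly when R is symmetric. Every such R is symmetric, so valid.
(B) the dual of axiom 5: valid iff R is euclidean. Every such R is euclidean — valid.
(C) Lp ⊃ Mp (axiom D) characterises the serial frames. Such an R need not be serial — not valid.
(D) the dual of axiom 4: valid iff R is transitive. Every such R is transitive — valid.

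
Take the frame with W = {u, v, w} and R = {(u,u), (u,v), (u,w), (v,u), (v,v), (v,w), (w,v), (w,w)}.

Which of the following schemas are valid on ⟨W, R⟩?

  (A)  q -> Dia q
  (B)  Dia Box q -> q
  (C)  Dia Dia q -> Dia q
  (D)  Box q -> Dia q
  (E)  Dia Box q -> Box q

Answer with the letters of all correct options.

A, D

R is reflexive: each world relates to itself.
R is not symmetric: u R w but not w R u.
R is not transitive: w R v and v R u but not w R u.
R is not euclidean: u R w and u R u but not w R u.
R is serial: every world has an R-successor.
(A) q -> Dia q is the dual of axiom T; it is valid on a frame exactly when R is reflexive. R is reflexive, so valid.
(B) the dual of axiom B: valid iff R is symmetric. R is not symmetric — not valid.
(C) the dual of axiom 4: valid iff R is transitive. R is not transitive — not valid.
(D) Box q -> Dia q is axiom D, which corresponds to seriality. R is serial — valid.
(E) the dual of axiom 5: valid iff R is euclidean. R is not euclidean — not valid.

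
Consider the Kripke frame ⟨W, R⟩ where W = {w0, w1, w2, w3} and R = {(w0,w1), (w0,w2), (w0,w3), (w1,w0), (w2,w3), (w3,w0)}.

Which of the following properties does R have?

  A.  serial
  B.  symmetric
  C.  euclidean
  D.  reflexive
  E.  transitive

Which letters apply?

(A) serial: every world has an R-successor.
(B) not symmetric: w0 R w2 but not w2 R w0.
(C) not euclidean: w0 R w1 and w0 R w2 but not w1 R w2.
(D) not reflexive: not w0 R w0.
(E) not transitive: w0 R w1 and w1 R w0 but not w0 R w0.

A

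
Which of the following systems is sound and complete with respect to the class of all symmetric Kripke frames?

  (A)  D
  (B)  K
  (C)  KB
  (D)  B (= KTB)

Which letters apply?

C

(A) D is determined by the class of serial frames.
(B) K is determined by the class of arbitrary frames.
(C) KB is determined by exactly this class.
(D) B (= KTB) is determined by the class of reflexive and symmetric frames.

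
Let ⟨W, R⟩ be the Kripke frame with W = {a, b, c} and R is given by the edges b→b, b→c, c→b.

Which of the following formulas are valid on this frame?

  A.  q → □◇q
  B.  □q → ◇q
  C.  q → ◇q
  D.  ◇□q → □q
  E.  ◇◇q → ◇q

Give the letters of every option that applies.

A

R is not reflexive: not a R a.
R is symmetric: every R-edge is matched by its reverse.
R is not transitive: c R b and b R c but not c R c.
R is not euclidean: b R c and b R c but not c R c.
R is not serial: a has no R-successor.
(A) q → □◇q is axiom B, which corresponds to symmetry. R is symmetric — valid.
(B) axiom D: valid iff R is serial. R is not serial — not valid.
(C) q → ◇q is the dual of axiom T; it is valid on a frame exactly when R is reflexive. R is not reflexive, so not valid.
(D) ◇□q → □q is the dual of axiom 5, which corresponds to the euclidean property. R is not euclidean — not valid.
(E) ◇◇q → ◇q is the dual of axiom 4, which corresponds to transitivity. R is not transitive — not valid.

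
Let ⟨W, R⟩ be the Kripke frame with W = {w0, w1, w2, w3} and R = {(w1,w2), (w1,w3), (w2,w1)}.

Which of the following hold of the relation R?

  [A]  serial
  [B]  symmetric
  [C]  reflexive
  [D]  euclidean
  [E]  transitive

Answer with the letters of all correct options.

(A) not serial: w0 has no R-successor.
(B) not symmetric: w1 R w3 but not w3 R w1.
(C) not reflexive: not w0 R w0.
(D) not euclidean: w1 R w2 and w1 R w3 but not w2 R w3.
(E) not transitive: w1 R w2 and w2 R w1 but not w1 R w1.

none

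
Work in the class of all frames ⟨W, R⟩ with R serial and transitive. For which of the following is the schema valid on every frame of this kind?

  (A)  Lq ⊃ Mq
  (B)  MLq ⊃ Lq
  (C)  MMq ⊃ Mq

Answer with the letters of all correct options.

(A) Lq ⊃ Mq is axiom D, which corresponds to seriality. Every such R is serial — valid.
(B) MLq ⊃ Lq is the dual of axiom 5; it is valid on a frame exactly when R is euclidean. Such an R need not be euclidean, so not valid.
(C) MMq ⊃ Mq (the dual of axiom 4) characterises the transitive frames. Every such R is transitive — valid.

A, C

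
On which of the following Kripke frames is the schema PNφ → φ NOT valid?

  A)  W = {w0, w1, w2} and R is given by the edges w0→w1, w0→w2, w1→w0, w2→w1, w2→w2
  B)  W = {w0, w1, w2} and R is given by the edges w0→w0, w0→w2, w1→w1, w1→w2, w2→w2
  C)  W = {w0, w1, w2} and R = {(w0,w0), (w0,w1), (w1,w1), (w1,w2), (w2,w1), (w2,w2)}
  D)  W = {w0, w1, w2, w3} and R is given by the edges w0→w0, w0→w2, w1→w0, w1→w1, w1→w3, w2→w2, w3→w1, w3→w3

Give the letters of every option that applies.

A, B, C, D

The schema PNφ → φ is the dual of axiom B; it is valid on a frame iff R is symmetric.
(A) R is not symmetric (w0 R w2 but not w2 R w0), so the schema fails here.
(B) R is not symmetric (w0 R w2 but not w2 R w0), so the schema fails here.
(C) R is not symmetric (w0 R w1 but not w1 R w0), so the schema fails here.
(D) R is not symmetric (w0 R w2 but not w2 R w0), so the schema fails here.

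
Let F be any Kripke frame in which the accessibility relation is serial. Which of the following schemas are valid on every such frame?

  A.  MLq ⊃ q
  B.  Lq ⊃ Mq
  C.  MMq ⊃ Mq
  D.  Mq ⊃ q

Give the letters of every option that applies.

(A) MLq ⊃ q (the dual of axiom B) characterises the symmetric frames. Such an R need not be symmetric — not valid.
(B) Lq ⊃ Mq is axiom D, which corresponds to seriality. Every such R is serial — valid.
(C) MMq ⊃ Mq (the dual of axiom 4) characterises the transitive frames. Such an R need not be transitive — not valid.
(D) Mq ⊃ q is valid only on frames where every R-edge is a self-loop. Such an R need not be a subset of the identity — not valid.

B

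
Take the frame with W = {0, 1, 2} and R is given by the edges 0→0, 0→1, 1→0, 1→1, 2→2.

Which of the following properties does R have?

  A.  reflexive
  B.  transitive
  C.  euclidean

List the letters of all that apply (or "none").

(A) reflexive: each world relates to itself.
(B) transitive: R is closed under composition.
(C) euclidean: any two R-successors of the same world are R-related.

A, B, C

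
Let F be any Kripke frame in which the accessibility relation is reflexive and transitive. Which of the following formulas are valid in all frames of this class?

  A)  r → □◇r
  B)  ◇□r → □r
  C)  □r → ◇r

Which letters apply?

C

Reflexive relations are serial.
(A) axiom B: valid iff R is symmetric. Such an R need not be symmetric — not valid.
(B) ◇□r → □r is the dual of axiom 5, which corresponds to the euclidean property. Such an R need not be euclidean — not valid.
(C) axiom D: valid iff R is serial. Every such R is serial — valid.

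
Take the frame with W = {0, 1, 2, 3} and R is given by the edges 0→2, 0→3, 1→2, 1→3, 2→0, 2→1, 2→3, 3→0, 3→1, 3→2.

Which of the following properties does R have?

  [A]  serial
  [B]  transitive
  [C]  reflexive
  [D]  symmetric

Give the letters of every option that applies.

A, D

(A) serial: every world has an R-successor.
(B) not transitive: 0 R 2 and 2 R 0 but not 0 R 0.
(C) not reflexive: not 0 R 0.
(D) symmetric: every R-edge is matched by its reverse.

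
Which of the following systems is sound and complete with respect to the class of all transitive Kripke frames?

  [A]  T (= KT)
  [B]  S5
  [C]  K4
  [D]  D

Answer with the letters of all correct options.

C

(A) T (= KT) is determined by the class of reflexive frames.
(B) S5 is determined by the class of reflexive, symmetric, and transitive frames.
(C) K4 is determined by exactly this class.
(D) D is determined by the class of serial frames.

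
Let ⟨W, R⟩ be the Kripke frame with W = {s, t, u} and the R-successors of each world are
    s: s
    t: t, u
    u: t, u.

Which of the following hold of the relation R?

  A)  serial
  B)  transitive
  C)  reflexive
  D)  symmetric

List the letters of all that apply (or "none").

(A) serial: every world has an R-successor.
(B) transitive: R is closed under composition.
(C) reflexive: each world relates to itself.
(D) symmetric: every R-edge is matched by its reverse.

A, B, C, D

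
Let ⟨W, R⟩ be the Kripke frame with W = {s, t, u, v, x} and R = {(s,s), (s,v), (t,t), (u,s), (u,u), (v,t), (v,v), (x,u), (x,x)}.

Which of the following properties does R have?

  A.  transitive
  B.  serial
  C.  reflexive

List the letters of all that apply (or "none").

(A) not transitive: s R v and v R t but not s R t.
(B) serial: every world has an R-successor.
(C) reflexive: each world relates to itself.

B, C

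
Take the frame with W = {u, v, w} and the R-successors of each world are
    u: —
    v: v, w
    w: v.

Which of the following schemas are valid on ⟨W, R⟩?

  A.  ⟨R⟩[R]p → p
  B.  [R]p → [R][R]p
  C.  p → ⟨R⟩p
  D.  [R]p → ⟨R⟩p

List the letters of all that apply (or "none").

R is not reflexive: not u R u.
R is symmetric: every R-edge is matched by its reverse.
R is not transitive: w R v and v R w but not w R w.
R is not serial: u has no R-successor.
(A) ⟨R⟩[R]p → p is the dual of axiom B, which corresponds to symmetry. R is symmetric — valid.
(B) axiom 4: valid iff R is transitive. R is not transitive — not valid.
(C) p → ⟨R⟩p is the dual of axiom T, which corresponds to reflexivity. R is not reflexive — not valid.
(D) [R]p → ⟨R⟩p is axiom D, which corresponds to seriality. R is not serial — not valid.

A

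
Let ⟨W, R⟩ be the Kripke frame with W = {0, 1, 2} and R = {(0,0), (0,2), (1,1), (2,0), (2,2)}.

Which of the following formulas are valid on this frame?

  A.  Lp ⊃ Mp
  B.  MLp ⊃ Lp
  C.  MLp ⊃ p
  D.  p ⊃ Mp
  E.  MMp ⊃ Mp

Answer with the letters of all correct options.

A, B, C, D, E

R is reflexive: each world relates to itself.
R is symmetric: every R-edge is matched by its reverse.
R is transitive: R is closed under composition.
R is euclidean: any two R-successors of the same world are R-related.
R is serial: every world has an R-successor.
(A) Lp ⊃ Mp (axiom D) characterises the serial frames. R is serial — valid.
(B) the dual of axiom 5: valid iff R is euclidean. R is euclidean — valid.
(C) the dual of axiom B: valid iff R is symmetric. R is symmetric — valid.
(D) p ⊃ Mp is the dual of axiom T; it is valid on a frame exactly when R is reflexive. R is reflexive, so valid.
(E) the dual of axiom 4: valid iff R is transitive. R is transitive — valid.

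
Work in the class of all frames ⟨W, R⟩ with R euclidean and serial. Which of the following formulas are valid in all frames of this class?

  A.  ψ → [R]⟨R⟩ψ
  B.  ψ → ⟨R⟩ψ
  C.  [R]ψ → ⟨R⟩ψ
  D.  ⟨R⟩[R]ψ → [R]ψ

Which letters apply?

(A) axiom B: valid iff R is symmetric. Such an R need not be symmetric — not valid.
(B) ψ → ⟨R⟩ψ is the dual of axiom T; it is valid on a frame exactly when R is reflexive. Such an R need not be reflexive, so not valid.
(C) axiom D: valid iff R is serial. Every such R is serial — valid.
(D) the dual of axiom 5: valid iff R is euclidean. Every such R is euclidean — valid.

C, D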